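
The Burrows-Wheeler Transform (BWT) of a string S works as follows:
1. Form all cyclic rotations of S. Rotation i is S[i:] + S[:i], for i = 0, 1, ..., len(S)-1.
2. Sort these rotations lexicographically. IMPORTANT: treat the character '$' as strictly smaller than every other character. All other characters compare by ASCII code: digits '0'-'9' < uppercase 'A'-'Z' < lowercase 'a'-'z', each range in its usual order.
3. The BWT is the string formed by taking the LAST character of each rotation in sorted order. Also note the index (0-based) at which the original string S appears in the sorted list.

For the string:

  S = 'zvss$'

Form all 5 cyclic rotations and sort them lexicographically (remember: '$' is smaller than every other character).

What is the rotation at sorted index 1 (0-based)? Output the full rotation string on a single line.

All 5 rotations (rotation i = S[i:]+S[:i]):
  rot[0] = zvss$
  rot[1] = vss$z
  rot[2] = ss$zv
  rot[3] = s$zvs
  rot[4] = $zvss
Sorted (with $ < everything):
  sorted[0] = $zvss
  sorted[1] = s$zvs
  sorted[2] = ss$zv
  sorted[3] = vss$z
  sorted[4] = zvss$
sorted[1] = s$zvs

Answer: s$zvs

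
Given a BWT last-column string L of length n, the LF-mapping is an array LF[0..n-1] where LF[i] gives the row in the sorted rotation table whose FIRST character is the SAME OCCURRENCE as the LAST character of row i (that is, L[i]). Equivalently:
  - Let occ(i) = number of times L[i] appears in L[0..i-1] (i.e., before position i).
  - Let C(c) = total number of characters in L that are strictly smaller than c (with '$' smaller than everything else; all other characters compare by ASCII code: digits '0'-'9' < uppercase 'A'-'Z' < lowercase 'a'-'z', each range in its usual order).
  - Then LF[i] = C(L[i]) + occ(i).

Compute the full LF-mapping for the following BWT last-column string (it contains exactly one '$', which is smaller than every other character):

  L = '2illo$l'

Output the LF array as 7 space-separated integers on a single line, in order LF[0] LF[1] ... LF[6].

Answer: 1 2 3 4 6 0 5

Derivation:
Char counts: '$':1, '2':1, 'i':1, 'l':3, 'o':1
C (first-col start): C('$')=0, C('2')=1, C('i')=2, C('l')=3, C('o')=6
L[0]='2': occ=0, LF[0]=C('2')+0=1+0=1
L[1]='i': occ=0, LF[1]=C('i')+0=2+0=2
L[2]='l': occ=0, LF[2]=C('l')+0=3+0=3
L[3]='l': occ=1, LF[3]=C('l')+1=3+1=4
L[4]='o': occ=0, LF[4]=C('o')+0=6+0=6
L[5]='$': occ=0, LF[5]=C('$')+0=0+0=0
L[6]='l': occ=2, LF[6]=C('l')+2=3+2=5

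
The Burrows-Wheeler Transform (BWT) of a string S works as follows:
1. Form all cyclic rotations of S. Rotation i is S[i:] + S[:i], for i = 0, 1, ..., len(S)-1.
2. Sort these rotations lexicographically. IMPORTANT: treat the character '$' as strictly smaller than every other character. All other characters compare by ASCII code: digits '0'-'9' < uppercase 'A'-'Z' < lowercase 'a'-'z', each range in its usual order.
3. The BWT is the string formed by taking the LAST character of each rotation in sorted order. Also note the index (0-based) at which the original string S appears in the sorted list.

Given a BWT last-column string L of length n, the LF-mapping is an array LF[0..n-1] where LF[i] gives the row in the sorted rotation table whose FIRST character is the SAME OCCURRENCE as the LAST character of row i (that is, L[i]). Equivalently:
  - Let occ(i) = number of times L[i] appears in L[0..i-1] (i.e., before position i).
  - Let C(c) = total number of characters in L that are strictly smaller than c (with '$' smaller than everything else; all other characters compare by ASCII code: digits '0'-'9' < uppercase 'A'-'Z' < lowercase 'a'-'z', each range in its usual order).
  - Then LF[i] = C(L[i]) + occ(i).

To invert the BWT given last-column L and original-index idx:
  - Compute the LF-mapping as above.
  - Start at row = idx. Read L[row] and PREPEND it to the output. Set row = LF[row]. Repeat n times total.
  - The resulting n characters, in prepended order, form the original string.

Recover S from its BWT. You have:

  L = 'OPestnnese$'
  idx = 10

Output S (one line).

Answer: tennessePO$

Derivation:
LF mapping: 1 2 3 8 10 6 7 4 9 5 0
Walk LF starting at row 10, prepending L[row]:
  step 1: row=10, L[10]='$', prepend. Next row=LF[10]=0
  step 2: row=0, L[0]='O', prepend. Next row=LF[0]=1
  step 3: row=1, L[1]='P', prepend. Next row=LF[1]=2
  step 4: row=2, L[2]='e', prepend. Next row=LF[2]=3
  step 5: row=3, L[3]='s', prepend. Next row=LF[3]=8
  step 6: row=8, L[8]='s', prepend. Next row=LF[8]=9
  step 7: row=9, L[9]='e', prepend. Next row=LF[9]=5
  step 8: row=5, L[5]='n', prepend. Next row=LF[5]=6
  step 9: row=6, L[6]='n', prepend. Next row=LF[6]=7
  step 10: row=7, L[7]='e', prepend. Next row=LF[7]=4
  step 11: row=4, L[4]='t', prepend. Next row=LF[4]=10
Reversed output: tennessePO$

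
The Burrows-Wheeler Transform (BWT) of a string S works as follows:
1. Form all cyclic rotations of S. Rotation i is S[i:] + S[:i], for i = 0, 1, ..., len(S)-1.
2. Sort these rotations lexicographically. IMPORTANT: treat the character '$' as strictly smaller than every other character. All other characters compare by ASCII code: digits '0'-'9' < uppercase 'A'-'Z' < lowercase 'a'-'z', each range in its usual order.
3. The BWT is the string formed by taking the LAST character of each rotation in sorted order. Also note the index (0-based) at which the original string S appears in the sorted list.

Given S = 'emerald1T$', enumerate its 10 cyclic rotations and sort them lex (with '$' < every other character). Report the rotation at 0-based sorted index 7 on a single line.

Answer: ld1T$emera

Derivation:
All 10 rotations (rotation i = S[i:]+S[:i]):
  rot[0] = emerald1T$
  rot[1] = merald1T$e
  rot[2] = erald1T$em
  rot[3] = rald1T$eme
  rot[4] = ald1T$emer
  rot[5] = ld1T$emera
  rot[6] = d1T$emeral
  rot[7] = 1T$emerald
  rot[8] = T$emerald1
  rot[9] = $emerald1T
Sorted (with $ < everything):
  sorted[0] = $emerald1T
  sorted[1] = 1T$emerald
  sorted[2] = T$emerald1
  sorted[3] = ald1T$emer
  sorted[4] = d1T$emeral
  sorted[5] = emerald1T$
  sorted[6] = erald1T$em
  sorted[7] = ld1T$emera
  sorted[8] = merald1T$e
  sorted[9] = rald1T$eme
sorted[7] = ld1T$emera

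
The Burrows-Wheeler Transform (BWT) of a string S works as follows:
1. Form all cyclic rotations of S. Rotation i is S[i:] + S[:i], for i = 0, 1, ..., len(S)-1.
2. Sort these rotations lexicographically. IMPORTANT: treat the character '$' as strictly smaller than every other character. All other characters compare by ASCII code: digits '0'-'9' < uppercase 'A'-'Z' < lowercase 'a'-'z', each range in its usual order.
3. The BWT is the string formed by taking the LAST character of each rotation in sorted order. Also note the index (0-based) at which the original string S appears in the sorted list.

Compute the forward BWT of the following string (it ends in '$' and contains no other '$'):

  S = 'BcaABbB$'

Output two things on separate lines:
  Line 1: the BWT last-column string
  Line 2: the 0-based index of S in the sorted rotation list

Answer: BabA$cBB
4

Derivation:
All 8 rotations (rotation i = S[i:]+S[:i]):
  rot[0] = BcaABbB$
  rot[1] = caABbB$B
  rot[2] = aABbB$Bc
  rot[3] = ABbB$Bca
  rot[4] = BbB$BcaA
  rot[5] = bB$BcaAB
  rot[6] = B$BcaABb
  rot[7] = $BcaABbB
Sorted (with $ < everything):
  sorted[0] = $BcaABbB  (last char: 'B')
  sorted[1] = ABbB$Bca  (last char: 'a')
  sorted[2] = B$BcaABb  (last char: 'b')
  sorted[3] = BbB$BcaA  (last char: 'A')
  sorted[4] = BcaABbB$  (last char: '$')
  sorted[5] = aABbB$Bc  (last char: 'c')
  sorted[6] = bB$BcaAB  (last char: 'B')
  sorted[7] = caABbB$B  (last char: 'B')
Last column: BabA$cBB
Original string S is at sorted index 4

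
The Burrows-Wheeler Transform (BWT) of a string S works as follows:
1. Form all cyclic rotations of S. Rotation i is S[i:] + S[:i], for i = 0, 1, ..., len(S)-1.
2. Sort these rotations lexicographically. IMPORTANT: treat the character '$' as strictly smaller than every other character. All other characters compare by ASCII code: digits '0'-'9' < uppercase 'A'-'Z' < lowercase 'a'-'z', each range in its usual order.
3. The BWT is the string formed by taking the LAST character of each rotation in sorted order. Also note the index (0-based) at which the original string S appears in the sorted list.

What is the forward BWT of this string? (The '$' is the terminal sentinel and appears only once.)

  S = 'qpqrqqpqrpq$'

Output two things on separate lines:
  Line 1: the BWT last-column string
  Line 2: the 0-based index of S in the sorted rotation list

All 12 rotations (rotation i = S[i:]+S[:i]):
  rot[0] = qpqrqqpqrpq$
  rot[1] = pqrqqpqrpq$q
  rot[2] = qrqqpqrpq$qp
  rot[3] = rqqpqrpq$qpq
  rot[4] = qqpqrpq$qpqr
  rot[5] = qpqrpq$qpqrq
  rot[6] = pqrpq$qpqrqq
  rot[7] = qrpq$qpqrqqp
  rot[8] = rpq$qpqrqqpq
  rot[9] = pq$qpqrqqpqr
  rot[10] = q$qpqrqqpqrp
  rot[11] = $qpqrqqpqrpq
Sorted (with $ < everything):
  sorted[0] = $qpqrqqpqrpq  (last char: 'q')
  sorted[1] = pq$qpqrqqpqr  (last char: 'r')
  sorted[2] = pqrpq$qpqrqq  (last char: 'q')
  sorted[3] = pqrqqpqrpq$q  (last char: 'q')
  sorted[4] = q$qpqrqqpqrp  (last char: 'p')
  sorted[5] = qpqrpq$qpqrq  (last char: 'q')
  sorted[6] = qpqrqqpqrpq$  (last char: '$')
  sorted[7] = qqpqrpq$qpqr  (last char: 'r')
  sorted[8] = qrpq$qpqrqqp  (last char: 'p')
  sorted[9] = qrqqpqrpq$qp  (last char: 'p')
  sorted[10] = rpq$qpqrqqpq  (last char: 'q')
  sorted[11] = rqqpqrpq$qpq  (last char: 'q')
Last column: qrqqpq$rppqq
Original string S is at sorted index 6

Answer: qrqqpq$rppqq
6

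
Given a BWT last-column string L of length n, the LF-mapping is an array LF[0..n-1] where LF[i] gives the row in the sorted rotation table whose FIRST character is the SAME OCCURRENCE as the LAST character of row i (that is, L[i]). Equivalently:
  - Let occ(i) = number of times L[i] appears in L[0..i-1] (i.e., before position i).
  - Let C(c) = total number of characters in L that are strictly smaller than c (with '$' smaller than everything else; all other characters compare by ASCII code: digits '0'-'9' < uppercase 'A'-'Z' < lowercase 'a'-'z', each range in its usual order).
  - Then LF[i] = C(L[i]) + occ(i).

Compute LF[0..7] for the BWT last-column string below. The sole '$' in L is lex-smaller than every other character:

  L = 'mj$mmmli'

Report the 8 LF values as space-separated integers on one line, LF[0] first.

Char counts: '$':1, 'i':1, 'j':1, 'l':1, 'm':4
C (first-col start): C('$')=0, C('i')=1, C('j')=2, C('l')=3, C('m')=4
L[0]='m': occ=0, LF[0]=C('m')+0=4+0=4
L[1]='j': occ=0, LF[1]=C('j')+0=2+0=2
L[2]='$': occ=0, LF[2]=C('$')+0=0+0=0
L[3]='m': occ=1, LF[3]=C('m')+1=4+1=5
L[4]='m': occ=2, LF[4]=C('m')+2=4+2=6
L[5]='m': occ=3, LF[5]=C('m')+3=4+3=7
L[6]='l': occ=0, LF[6]=C('l')+0=3+0=3
L[7]='i': occ=0, LF[7]=C('i')+0=1+0=1

Answer: 4 2 0 5 6 7 3 1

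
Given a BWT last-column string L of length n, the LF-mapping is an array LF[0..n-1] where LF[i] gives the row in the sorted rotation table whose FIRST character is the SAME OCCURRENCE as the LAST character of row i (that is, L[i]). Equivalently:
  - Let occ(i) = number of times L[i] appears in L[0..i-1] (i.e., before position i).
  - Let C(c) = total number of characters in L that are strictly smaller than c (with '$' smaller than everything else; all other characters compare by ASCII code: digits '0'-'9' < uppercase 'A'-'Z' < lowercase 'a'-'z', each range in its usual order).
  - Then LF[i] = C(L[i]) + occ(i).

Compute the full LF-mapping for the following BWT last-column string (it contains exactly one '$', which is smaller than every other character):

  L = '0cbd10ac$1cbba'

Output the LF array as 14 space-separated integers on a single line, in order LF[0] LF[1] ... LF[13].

Char counts: '$':1, '0':2, '1':2, 'a':2, 'b':3, 'c':3, 'd':1
C (first-col start): C('$')=0, C('0')=1, C('1')=3, C('a')=5, C('b')=7, C('c')=10, C('d')=13
L[0]='0': occ=0, LF[0]=C('0')+0=1+0=1
L[1]='c': occ=0, LF[1]=C('c')+0=10+0=10
L[2]='b': occ=0, LF[2]=C('b')+0=7+0=7
L[3]='d': occ=0, LF[3]=C('d')+0=13+0=13
L[4]='1': occ=0, LF[4]=C('1')+0=3+0=3
L[5]='0': occ=1, LF[5]=C('0')+1=1+1=2
L[6]='a': occ=0, LF[6]=C('a')+0=5+0=5
L[7]='c': occ=1, LF[7]=C('c')+1=10+1=11
L[8]='$': occ=0, LF[8]=C('$')+0=0+0=0
L[9]='1': occ=1, LF[9]=C('1')+1=3+1=4
L[10]='c': occ=2, LF[10]=C('c')+2=10+2=12
L[11]='b': occ=1, LF[11]=C('b')+1=7+1=8
L[12]='b': occ=2, LF[12]=C('b')+2=7+2=9
L[13]='a': occ=1, LF[13]=C('a')+1=5+1=6

Answer: 1 10 7 13 3 2 5 11 0 4 12 8 9 6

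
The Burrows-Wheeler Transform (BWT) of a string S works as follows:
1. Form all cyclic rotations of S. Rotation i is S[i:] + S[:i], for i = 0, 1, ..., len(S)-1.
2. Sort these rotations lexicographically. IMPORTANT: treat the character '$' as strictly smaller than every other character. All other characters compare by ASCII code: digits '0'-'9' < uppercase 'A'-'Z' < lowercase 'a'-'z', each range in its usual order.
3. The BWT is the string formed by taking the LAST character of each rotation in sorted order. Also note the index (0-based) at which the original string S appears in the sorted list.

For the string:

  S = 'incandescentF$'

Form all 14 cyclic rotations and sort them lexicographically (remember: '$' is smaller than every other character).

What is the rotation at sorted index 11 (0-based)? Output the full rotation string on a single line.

All 14 rotations (rotation i = S[i:]+S[:i]):
  rot[0] = incandescentF$
  rot[1] = ncandescentF$i
  rot[2] = candescentF$in
  rot[3] = andescentF$inc
  rot[4] = ndescentF$inca
  rot[5] = descentF$incan
  rot[6] = escentF$incand
  rot[7] = scentF$incande
  rot[8] = centF$incandes
  rot[9] = entF$incandesc
  rot[10] = ntF$incandesce
  rot[11] = tF$incandescen
  rot[12] = F$incandescent
  rot[13] = $incandescentF
Sorted (with $ < everything):
  sorted[0] = $incandescentF
  sorted[1] = F$incandescent
  sorted[2] = andescentF$inc
  sorted[3] = candescentF$in
  sorted[4] = centF$incandes
  sorted[5] = descentF$incan
  sorted[6] = entF$incandesc
  sorted[7] = escentF$incand
  sorted[8] = incandescentF$
  sorted[9] = ncandescentF$i
  sorted[10] = ndescentF$inca
  sorted[11] = ntF$incandesce
  sorted[12] = scentF$incande
  sorted[13] = tF$incandescen
sorted[11] = ntF$incandesce

Answer: ntF$incandesce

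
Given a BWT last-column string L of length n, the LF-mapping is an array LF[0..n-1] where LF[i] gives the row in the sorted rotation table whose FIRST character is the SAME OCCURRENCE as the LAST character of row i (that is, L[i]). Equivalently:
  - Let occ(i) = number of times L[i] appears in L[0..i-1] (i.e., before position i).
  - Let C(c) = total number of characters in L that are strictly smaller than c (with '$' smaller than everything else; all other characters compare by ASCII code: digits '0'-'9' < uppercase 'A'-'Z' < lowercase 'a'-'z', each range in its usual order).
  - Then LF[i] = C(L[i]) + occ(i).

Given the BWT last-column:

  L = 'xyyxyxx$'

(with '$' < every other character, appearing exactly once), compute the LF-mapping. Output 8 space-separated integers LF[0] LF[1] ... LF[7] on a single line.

Char counts: '$':1, 'x':4, 'y':3
C (first-col start): C('$')=0, C('x')=1, C('y')=5
L[0]='x': occ=0, LF[0]=C('x')+0=1+0=1
L[1]='y': occ=0, LF[1]=C('y')+0=5+0=5
L[2]='y': occ=1, LF[2]=C('y')+1=5+1=6
L[3]='x': occ=1, LF[3]=C('x')+1=1+1=2
L[4]='y': occ=2, LF[4]=C('y')+2=5+2=7
L[5]='x': occ=2, LF[5]=C('x')+2=1+2=3
L[6]='x': occ=3, LF[6]=C('x')+3=1+3=4
L[7]='$': occ=0, LF[7]=C('$')+0=0+0=0

Answer: 1 5 6 2 7 3 4 0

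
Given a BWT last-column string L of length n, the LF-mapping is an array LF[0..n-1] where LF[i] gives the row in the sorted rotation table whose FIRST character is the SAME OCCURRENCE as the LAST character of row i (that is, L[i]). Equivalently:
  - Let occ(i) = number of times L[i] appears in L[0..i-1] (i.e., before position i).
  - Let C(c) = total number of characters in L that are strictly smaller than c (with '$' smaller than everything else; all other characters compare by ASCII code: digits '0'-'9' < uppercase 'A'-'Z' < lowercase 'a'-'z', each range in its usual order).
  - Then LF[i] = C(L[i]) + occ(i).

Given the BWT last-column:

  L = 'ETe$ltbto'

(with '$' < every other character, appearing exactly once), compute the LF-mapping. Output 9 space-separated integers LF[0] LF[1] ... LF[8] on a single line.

Answer: 1 2 4 0 5 7 3 8 6

Derivation:
Char counts: '$':1, 'E':1, 'T':1, 'b':1, 'e':1, 'l':1, 'o':1, 't':2
C (first-col start): C('$')=0, C('E')=1, C('T')=2, C('b')=3, C('e')=4, C('l')=5, C('o')=6, C('t')=7
L[0]='E': occ=0, LF[0]=C('E')+0=1+0=1
L[1]='T': occ=0, LF[1]=C('T')+0=2+0=2
L[2]='e': occ=0, LF[2]=C('e')+0=4+0=4
L[3]='$': occ=0, LF[3]=C('$')+0=0+0=0
L[4]='l': occ=0, LF[4]=C('l')+0=5+0=5
L[5]='t': occ=0, LF[5]=C('t')+0=7+0=7
L[6]='b': occ=0, LF[6]=C('b')+0=3+0=3
L[7]='t': occ=1, LF[7]=C('t')+1=7+1=8
L[8]='o': occ=0, LF[8]=C('o')+0=6+0=6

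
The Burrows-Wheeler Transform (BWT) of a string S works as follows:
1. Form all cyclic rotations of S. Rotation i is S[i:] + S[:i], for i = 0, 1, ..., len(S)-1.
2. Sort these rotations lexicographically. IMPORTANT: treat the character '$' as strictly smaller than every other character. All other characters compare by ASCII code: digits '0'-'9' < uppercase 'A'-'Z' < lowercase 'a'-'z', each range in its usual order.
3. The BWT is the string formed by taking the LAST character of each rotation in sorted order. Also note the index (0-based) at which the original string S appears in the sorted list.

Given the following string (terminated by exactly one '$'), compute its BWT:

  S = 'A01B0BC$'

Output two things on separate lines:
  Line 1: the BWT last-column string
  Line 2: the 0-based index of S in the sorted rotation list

All 8 rotations (rotation i = S[i:]+S[:i]):
  rot[0] = A01B0BC$
  rot[1] = 01B0BC$A
  rot[2] = 1B0BC$A0
  rot[3] = B0BC$A01
  rot[4] = 0BC$A01B
  rot[5] = BC$A01B0
  rot[6] = C$A01B0B
  rot[7] = $A01B0BC
Sorted (with $ < everything):
  sorted[0] = $A01B0BC  (last char: 'C')
  sorted[1] = 01B0BC$A  (last char: 'A')
  sorted[2] = 0BC$A01B  (last char: 'B')
  sorted[3] = 1B0BC$A0  (last char: '0')
  sorted[4] = A01B0BC$  (last char: '$')
  sorted[5] = B0BC$A01  (last char: '1')
  sorted[6] = BC$A01B0  (last char: '0')
  sorted[7] = C$A01B0B  (last char: 'B')
Last column: CAB0$10B
Original string S is at sorted index 4

Answer: CAB0$10B
4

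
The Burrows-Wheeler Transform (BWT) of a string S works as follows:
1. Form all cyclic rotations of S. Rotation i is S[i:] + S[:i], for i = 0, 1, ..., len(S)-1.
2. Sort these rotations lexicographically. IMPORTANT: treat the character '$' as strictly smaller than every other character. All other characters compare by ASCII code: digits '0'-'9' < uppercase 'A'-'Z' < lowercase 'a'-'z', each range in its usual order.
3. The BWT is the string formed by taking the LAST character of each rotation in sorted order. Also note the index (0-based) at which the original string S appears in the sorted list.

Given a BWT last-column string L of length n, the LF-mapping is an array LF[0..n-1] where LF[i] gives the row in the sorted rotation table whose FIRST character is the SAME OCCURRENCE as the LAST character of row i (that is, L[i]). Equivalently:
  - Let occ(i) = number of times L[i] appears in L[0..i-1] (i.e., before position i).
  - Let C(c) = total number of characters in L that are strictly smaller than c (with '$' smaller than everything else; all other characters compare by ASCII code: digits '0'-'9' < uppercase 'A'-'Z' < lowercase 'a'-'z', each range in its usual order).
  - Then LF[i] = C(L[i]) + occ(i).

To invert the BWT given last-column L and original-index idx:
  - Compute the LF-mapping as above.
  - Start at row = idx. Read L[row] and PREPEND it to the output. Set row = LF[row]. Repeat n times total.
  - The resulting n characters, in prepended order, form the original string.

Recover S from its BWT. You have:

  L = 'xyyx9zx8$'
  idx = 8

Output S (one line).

LF mapping: 3 6 7 4 2 8 5 1 0
Walk LF starting at row 8, prepending L[row]:
  step 1: row=8, L[8]='$', prepend. Next row=LF[8]=0
  step 2: row=0, L[0]='x', prepend. Next row=LF[0]=3
  step 3: row=3, L[3]='x', prepend. Next row=LF[3]=4
  step 4: row=4, L[4]='9', prepend. Next row=LF[4]=2
  step 5: row=2, L[2]='y', prepend. Next row=LF[2]=7
  step 6: row=7, L[7]='8', prepend. Next row=LF[7]=1
  step 7: row=1, L[1]='y', prepend. Next row=LF[1]=6
  step 8: row=6, L[6]='x', prepend. Next row=LF[6]=5
  step 9: row=5, L[5]='z', prepend. Next row=LF[5]=8
Reversed output: zxy8y9xx$

Answer: zxy8y9xx$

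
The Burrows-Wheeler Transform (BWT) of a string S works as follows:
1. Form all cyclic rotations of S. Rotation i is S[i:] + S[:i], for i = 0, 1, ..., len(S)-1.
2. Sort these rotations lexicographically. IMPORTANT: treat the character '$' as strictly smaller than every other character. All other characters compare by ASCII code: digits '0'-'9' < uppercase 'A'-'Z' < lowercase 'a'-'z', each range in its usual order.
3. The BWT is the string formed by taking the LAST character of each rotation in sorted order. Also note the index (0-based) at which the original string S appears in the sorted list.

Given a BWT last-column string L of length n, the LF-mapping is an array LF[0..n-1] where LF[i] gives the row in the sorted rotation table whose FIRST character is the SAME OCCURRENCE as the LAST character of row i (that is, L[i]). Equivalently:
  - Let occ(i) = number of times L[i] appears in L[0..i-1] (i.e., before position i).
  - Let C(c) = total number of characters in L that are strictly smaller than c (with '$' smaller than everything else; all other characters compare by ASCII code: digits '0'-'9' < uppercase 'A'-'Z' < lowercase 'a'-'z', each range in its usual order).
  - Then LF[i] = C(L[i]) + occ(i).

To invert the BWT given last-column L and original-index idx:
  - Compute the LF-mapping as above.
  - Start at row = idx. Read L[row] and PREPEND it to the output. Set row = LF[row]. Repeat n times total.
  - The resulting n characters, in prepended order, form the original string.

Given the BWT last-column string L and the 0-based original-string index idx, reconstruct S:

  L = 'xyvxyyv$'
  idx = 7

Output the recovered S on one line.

LF mapping: 3 5 1 4 6 7 2 0
Walk LF starting at row 7, prepending L[row]:
  step 1: row=7, L[7]='$', prepend. Next row=LF[7]=0
  step 2: row=0, L[0]='x', prepend. Next row=LF[0]=3
  step 3: row=3, L[3]='x', prepend. Next row=LF[3]=4
  step 4: row=4, L[4]='y', prepend. Next row=LF[4]=6
  step 5: row=6, L[6]='v', prepend. Next row=LF[6]=2
  step 6: row=2, L[2]='v', prepend. Next row=LF[2]=1
  step 7: row=1, L[1]='y', prepend. Next row=LF[1]=5
  step 8: row=5, L[5]='y', prepend. Next row=LF[5]=7
Reversed output: yyvvyxx$

Answer: yyvvyxx$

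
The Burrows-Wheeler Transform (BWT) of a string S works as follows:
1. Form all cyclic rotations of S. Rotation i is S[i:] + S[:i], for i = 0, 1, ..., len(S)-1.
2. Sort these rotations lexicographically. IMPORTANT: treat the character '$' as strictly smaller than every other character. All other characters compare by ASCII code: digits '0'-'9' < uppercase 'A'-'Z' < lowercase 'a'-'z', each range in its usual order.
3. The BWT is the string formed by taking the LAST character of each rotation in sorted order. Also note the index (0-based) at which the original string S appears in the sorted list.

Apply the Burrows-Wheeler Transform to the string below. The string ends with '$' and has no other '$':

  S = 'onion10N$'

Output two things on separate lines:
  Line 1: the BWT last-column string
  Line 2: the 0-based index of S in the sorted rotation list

All 9 rotations (rotation i = S[i:]+S[:i]):
  rot[0] = onion10N$
  rot[1] = nion10N$o
  rot[2] = ion10N$on
  rot[3] = on10N$oni
  rot[4] = n10N$onio
  rot[5] = 10N$onion
  rot[6] = 0N$onion1
  rot[7] = N$onion10
  rot[8] = $onion10N
Sorted (with $ < everything):
  sorted[0] = $onion10N  (last char: 'N')
  sorted[1] = 0N$onion1  (last char: '1')
  sorted[2] = 10N$onion  (last char: 'n')
  sorted[3] = N$onion10  (last char: '0')
  sorted[4] = ion10N$on  (last char: 'n')
  sorted[5] = n10N$onio  (last char: 'o')
  sorted[6] = nion10N$o  (last char: 'o')
  sorted[7] = on10N$oni  (last char: 'i')
  sorted[8] = onion10N$  (last char: '$')
Last column: N1n0nooi$
Original string S is at sorted index 8

Answer: N1n0nooi$
8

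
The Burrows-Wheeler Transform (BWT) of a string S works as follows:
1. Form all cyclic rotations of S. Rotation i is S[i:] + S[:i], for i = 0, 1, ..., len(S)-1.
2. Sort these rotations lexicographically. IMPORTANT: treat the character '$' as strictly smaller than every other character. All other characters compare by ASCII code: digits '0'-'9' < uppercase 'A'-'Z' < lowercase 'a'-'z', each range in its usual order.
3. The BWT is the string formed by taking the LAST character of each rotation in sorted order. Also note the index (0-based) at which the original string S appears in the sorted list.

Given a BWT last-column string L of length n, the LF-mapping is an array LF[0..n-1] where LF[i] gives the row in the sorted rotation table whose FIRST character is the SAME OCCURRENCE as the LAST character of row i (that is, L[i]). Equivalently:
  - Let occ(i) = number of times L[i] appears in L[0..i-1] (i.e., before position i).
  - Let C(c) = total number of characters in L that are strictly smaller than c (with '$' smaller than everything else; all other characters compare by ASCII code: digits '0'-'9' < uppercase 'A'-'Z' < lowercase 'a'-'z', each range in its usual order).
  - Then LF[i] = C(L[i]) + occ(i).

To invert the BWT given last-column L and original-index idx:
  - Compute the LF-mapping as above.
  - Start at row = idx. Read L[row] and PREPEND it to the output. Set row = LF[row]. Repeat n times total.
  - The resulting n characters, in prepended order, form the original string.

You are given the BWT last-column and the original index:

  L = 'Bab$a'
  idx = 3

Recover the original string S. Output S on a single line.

Answer: abaB$

Derivation:
LF mapping: 1 2 4 0 3
Walk LF starting at row 3, prepending L[row]:
  step 1: row=3, L[3]='$', prepend. Next row=LF[3]=0
  step 2: row=0, L[0]='B', prepend. Next row=LF[0]=1
  step 3: row=1, L[1]='a', prepend. Next row=LF[1]=2
  step 4: row=2, L[2]='b', prepend. Next row=LF[2]=4
  step 5: row=4, L[4]='a', prepend. Next row=LF[4]=3
Reversed output: abaB$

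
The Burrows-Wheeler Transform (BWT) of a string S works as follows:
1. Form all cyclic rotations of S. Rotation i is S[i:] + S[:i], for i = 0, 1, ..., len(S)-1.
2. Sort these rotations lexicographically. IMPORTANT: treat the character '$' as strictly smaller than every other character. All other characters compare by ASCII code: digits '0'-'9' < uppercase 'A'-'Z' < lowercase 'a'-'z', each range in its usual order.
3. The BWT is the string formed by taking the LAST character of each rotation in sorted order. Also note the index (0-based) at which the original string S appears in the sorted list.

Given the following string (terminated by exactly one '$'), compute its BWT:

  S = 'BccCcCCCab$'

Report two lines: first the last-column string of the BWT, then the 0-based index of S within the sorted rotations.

Answer: b$cCCcCaCcB
1

Derivation:
All 11 rotations (rotation i = S[i:]+S[:i]):
  rot[0] = BccCcCCCab$
  rot[1] = ccCcCCCab$B
  rot[2] = cCcCCCab$Bc
  rot[3] = CcCCCab$Bcc
  rot[4] = cCCCab$BccC
  rot[5] = CCCab$BccCc
  rot[6] = CCab$BccCcC
  rot[7] = Cab$BccCcCC
  rot[8] = ab$BccCcCCC
  rot[9] = b$BccCcCCCa
  rot[10] = $BccCcCCCab
Sorted (with $ < everything):
  sorted[0] = $BccCcCCCab  (last char: 'b')
  sorted[1] = BccCcCCCab$  (last char: '$')
  sorted[2] = CCCab$BccCc  (last char: 'c')
  sorted[3] = CCab$BccCcC  (last char: 'C')
  sorted[4] = Cab$BccCcCC  (last char: 'C')
  sorted[5] = CcCCCab$Bcc  (last char: 'c')
  sorted[6] = ab$BccCcCCC  (last char: 'C')
  sorted[7] = b$BccCcCCCa  (last char: 'a')
  sorted[8] = cCCCab$BccC  (last char: 'C')
  sorted[9] = cCcCCCab$Bc  (last char: 'c')
  sorted[10] = ccCcCCCab$B  (last char: 'B')
Last column: b$cCCcCaCcB
Original string S is at sorted index 1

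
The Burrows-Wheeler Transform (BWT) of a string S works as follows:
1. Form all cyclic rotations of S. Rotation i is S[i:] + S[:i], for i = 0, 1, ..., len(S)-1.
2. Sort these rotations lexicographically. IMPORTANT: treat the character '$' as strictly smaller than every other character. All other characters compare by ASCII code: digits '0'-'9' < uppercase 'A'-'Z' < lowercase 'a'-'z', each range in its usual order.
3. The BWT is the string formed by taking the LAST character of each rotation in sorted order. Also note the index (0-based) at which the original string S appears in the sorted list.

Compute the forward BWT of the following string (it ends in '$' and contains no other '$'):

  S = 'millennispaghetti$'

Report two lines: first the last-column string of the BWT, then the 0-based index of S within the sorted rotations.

Answer: iplhagtmnli$nesite
11

Derivation:
All 18 rotations (rotation i = S[i:]+S[:i]):
  rot[0] = millennispaghetti$
  rot[1] = illennispaghetti$m
  rot[2] = llennispaghetti$mi
  rot[3] = lennispaghetti$mil
  rot[4] = ennispaghetti$mill
  rot[5] = nnispaghetti$mille
  rot[6] = nispaghetti$millen
  rot[7] = ispaghetti$millenn
  rot[8] = spaghetti$millenni
  rot[9] = paghetti$millennis
  rot[10] = aghetti$millennisp
  rot[11] = ghetti$millennispa
  rot[12] = hetti$millennispag
  rot[13] = etti$millennispagh
  rot[14] = tti$millennispaghe
  rot[15] = ti$millennispaghet
  rot[16] = i$millennispaghett
  rot[17] = $millennispaghetti
Sorted (with $ < everything):
  sorted[0] = $millennispaghetti  (last char: 'i')
  sorted[1] = aghetti$millennisp  (last char: 'p')
  sorted[2] = ennispaghetti$mill  (last char: 'l')
  sorted[3] = etti$millennispagh  (last char: 'h')
  sorted[4] = ghetti$millennispa  (last char: 'a')
  sorted[5] = hetti$millennispag  (last char: 'g')
  sorted[6] = i$millennispaghett  (last char: 't')
  sorted[7] = illennispaghetti$m  (last char: 'm')
  sorted[8] = ispaghetti$millenn  (last char: 'n')
  sorted[9] = lennispaghetti$mil  (last char: 'l')
  sorted[10] = llennispaghetti$mi  (last char: 'i')
  sorted[11] = millennispaghetti$  (last char: '$')
  sorted[12] = nispaghetti$millen  (last char: 'n')
  sorted[13] = nnispaghetti$mille  (last char: 'e')
  sorted[14] = paghetti$millennis  (last char: 's')
  sorted[15] = spaghetti$millenni  (last char: 'i')
  sorted[16] = ti$millennispaghet  (last char: 't')
  sorted[17] = tti$millennispaghe  (last char: 'e')
Last column: iplhagtmnli$nesite
Original string S is at sorted index 11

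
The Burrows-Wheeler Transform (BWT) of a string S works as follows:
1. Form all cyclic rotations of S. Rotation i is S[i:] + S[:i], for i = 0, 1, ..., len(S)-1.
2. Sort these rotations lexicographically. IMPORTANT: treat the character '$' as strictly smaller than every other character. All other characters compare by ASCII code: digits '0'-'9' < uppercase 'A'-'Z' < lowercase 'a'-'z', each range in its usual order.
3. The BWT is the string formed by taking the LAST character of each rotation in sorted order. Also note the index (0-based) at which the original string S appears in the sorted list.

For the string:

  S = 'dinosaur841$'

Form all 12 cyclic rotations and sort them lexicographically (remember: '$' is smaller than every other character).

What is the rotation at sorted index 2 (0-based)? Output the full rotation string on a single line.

All 12 rotations (rotation i = S[i:]+S[:i]):
  rot[0] = dinosaur841$
  rot[1] = inosaur841$d
  rot[2] = nosaur841$di
  rot[3] = osaur841$din
  rot[4] = saur841$dino
  rot[5] = aur841$dinos
  rot[6] = ur841$dinosa
  rot[7] = r841$dinosau
  rot[8] = 841$dinosaur
  rot[9] = 41$dinosaur8
  rot[10] = 1$dinosaur84
  rot[11] = $dinosaur841
Sorted (with $ < everything):
  sorted[0] = $dinosaur841
  sorted[1] = 1$dinosaur84
  sorted[2] = 41$dinosaur8
  sorted[3] = 841$dinosaur
  sorted[4] = aur841$dinos
  sorted[5] = dinosaur841$
  sorted[6] = inosaur841$d
  sorted[7] = nosaur841$di
  sorted[8] = osaur841$din
  sorted[9] = r841$dinosau
  sorted[10] = saur841$dino
  sorted[11] = ur841$dinosa
sorted[2] = 41$dinosaur8

Answer: 41$dinosaur8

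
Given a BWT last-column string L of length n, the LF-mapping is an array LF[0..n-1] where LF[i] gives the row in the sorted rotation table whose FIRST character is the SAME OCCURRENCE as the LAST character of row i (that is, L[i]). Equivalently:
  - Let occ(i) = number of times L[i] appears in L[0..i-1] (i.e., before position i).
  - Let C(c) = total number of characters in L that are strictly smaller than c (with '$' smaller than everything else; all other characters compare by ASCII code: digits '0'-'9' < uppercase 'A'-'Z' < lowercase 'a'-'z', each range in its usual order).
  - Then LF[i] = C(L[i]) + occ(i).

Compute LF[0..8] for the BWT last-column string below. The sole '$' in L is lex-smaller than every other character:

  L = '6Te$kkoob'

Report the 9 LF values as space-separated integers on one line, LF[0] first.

Char counts: '$':1, '6':1, 'T':1, 'b':1, 'e':1, 'k':2, 'o':2
C (first-col start): C('$')=0, C('6')=1, C('T')=2, C('b')=3, C('e')=4, C('k')=5, C('o')=7
L[0]='6': occ=0, LF[0]=C('6')+0=1+0=1
L[1]='T': occ=0, LF[1]=C('T')+0=2+0=2
L[2]='e': occ=0, LF[2]=C('e')+0=4+0=4
L[3]='$': occ=0, LF[3]=C('$')+0=0+0=0
L[4]='k': occ=0, LF[4]=C('k')+0=5+0=5
L[5]='k': occ=1, LF[5]=C('k')+1=5+1=6
L[6]='o': occ=0, LF[6]=C('o')+0=7+0=7
L[7]='o': occ=1, LF[7]=C('o')+1=7+1=8
L[8]='b': occ=0, LF[8]=C('b')+0=3+0=3

Answer: 1 2 4 0 5 6 7 8 3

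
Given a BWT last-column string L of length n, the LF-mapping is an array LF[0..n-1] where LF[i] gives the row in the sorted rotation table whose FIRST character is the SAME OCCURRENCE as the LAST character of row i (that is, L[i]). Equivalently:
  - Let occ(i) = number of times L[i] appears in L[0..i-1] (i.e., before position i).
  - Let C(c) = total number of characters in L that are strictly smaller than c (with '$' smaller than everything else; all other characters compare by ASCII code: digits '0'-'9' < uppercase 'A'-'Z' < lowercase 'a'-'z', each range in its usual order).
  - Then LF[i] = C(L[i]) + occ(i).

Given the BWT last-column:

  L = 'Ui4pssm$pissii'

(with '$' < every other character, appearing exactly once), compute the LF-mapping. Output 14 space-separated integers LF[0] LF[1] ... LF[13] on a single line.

Answer: 2 3 1 8 10 11 7 0 9 4 12 13 5 6

Derivation:
Char counts: '$':1, '4':1, 'U':1, 'i':4, 'm':1, 'p':2, 's':4
C (first-col start): C('$')=0, C('4')=1, C('U')=2, C('i')=3, C('m')=7, C('p')=8, C('s')=10
L[0]='U': occ=0, LF[0]=C('U')+0=2+0=2
L[1]='i': occ=0, LF[1]=C('i')+0=3+0=3
L[2]='4': occ=0, LF[2]=C('4')+0=1+0=1
L[3]='p': occ=0, LF[3]=C('p')+0=8+0=8
L[4]='s': occ=0, LF[4]=C('s')+0=10+0=10
L[5]='s': occ=1, LF[5]=C('s')+1=10+1=11
L[6]='m': occ=0, LF[6]=C('m')+0=7+0=7
L[7]='$': occ=0, LF[7]=C('$')+0=0+0=0
L[8]='p': occ=1, LF[8]=C('p')+1=8+1=9
L[9]='i': occ=1, LF[9]=C('i')+1=3+1=4
L[10]='s': occ=2, LF[10]=C('s')+2=10+2=12
L[11]='s': occ=3, LF[11]=C('s')+3=10+3=13
L[12]='i': occ=2, LF[12]=C('i')+2=3+2=5
L[13]='i': occ=3, LF[13]=C('i')+3=3+3=6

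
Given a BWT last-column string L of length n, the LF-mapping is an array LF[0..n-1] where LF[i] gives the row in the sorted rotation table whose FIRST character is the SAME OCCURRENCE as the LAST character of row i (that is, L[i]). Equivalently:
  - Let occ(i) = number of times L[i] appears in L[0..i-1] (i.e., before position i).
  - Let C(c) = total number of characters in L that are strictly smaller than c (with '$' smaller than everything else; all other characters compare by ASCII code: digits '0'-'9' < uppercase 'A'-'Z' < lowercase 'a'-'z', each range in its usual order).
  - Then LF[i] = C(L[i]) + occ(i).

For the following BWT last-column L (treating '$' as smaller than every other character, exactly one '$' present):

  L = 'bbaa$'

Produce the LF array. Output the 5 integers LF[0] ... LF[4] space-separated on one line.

Char counts: '$':1, 'a':2, 'b':2
C (first-col start): C('$')=0, C('a')=1, C('b')=3
L[0]='b': occ=0, LF[0]=C('b')+0=3+0=3
L[1]='b': occ=1, LF[1]=C('b')+1=3+1=4
L[2]='a': occ=0, LF[2]=C('a')+0=1+0=1
L[3]='a': occ=1, LF[3]=C('a')+1=1+1=2
L[4]='$': occ=0, LF[4]=C('$')+0=0+0=0

Answer: 3 4 1 2 0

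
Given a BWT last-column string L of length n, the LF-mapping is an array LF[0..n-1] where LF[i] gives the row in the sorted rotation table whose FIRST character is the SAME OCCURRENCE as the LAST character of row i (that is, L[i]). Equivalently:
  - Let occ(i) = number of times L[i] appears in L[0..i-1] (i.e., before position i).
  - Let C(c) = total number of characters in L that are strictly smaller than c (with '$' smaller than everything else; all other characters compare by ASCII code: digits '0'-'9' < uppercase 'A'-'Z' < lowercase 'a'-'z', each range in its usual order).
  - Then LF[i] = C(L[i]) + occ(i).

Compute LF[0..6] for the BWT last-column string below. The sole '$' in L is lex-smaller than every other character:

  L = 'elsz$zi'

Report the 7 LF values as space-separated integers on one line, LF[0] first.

Answer: 1 3 4 5 0 6 2

Derivation:
Char counts: '$':1, 'e':1, 'i':1, 'l':1, 's':1, 'z':2
C (first-col start): C('$')=0, C('e')=1, C('i')=2, C('l')=3, C('s')=4, C('z')=5
L[0]='e': occ=0, LF[0]=C('e')+0=1+0=1
L[1]='l': occ=0, LF[1]=C('l')+0=3+0=3
L[2]='s': occ=0, LF[2]=C('s')+0=4+0=4
L[3]='z': occ=0, LF[3]=C('z')+0=5+0=5
L[4]='$': occ=0, LF[4]=C('$')+0=0+0=0
L[5]='z': occ=1, LF[5]=C('z')+1=5+1=6
L[6]='i': occ=0, LF[6]=C('i')+0=2+0=2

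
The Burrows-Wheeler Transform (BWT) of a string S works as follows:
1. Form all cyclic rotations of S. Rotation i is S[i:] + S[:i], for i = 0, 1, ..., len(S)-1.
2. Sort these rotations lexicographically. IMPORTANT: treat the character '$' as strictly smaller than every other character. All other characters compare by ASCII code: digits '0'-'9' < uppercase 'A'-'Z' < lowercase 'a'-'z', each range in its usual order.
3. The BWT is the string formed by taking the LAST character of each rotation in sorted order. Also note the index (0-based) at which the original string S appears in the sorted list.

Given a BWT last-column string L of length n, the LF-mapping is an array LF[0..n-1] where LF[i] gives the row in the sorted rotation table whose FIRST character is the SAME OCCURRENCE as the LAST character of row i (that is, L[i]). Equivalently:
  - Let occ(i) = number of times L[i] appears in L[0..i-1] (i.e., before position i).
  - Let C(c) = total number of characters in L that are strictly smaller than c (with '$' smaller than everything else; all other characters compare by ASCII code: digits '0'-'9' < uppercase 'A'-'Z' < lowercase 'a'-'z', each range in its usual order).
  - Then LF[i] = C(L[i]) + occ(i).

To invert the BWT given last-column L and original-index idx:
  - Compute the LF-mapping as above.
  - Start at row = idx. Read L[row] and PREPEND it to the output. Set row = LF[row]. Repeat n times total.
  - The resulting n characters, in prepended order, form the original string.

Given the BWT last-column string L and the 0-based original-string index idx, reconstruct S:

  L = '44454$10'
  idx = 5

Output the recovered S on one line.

Answer: 4144054$

Derivation:
LF mapping: 3 4 5 7 6 0 2 1
Walk LF starting at row 5, prepending L[row]:
  step 1: row=5, L[5]='$', prepend. Next row=LF[5]=0
  step 2: row=0, L[0]='4', prepend. Next row=LF[0]=3
  step 3: row=3, L[3]='5', prepend. Next row=LF[3]=7
  step 4: row=7, L[7]='0', prepend. Next row=LF[7]=1
  step 5: row=1, L[1]='4', prepend. Next row=LF[1]=4
  step 6: row=4, L[4]='4', prepend. Next row=LF[4]=6
  step 7: row=6, L[6]='1', prepend. Next row=LF[6]=2
  step 8: row=2, L[2]='4', prepend. Next row=LF[2]=5
Reversed output: 4144054$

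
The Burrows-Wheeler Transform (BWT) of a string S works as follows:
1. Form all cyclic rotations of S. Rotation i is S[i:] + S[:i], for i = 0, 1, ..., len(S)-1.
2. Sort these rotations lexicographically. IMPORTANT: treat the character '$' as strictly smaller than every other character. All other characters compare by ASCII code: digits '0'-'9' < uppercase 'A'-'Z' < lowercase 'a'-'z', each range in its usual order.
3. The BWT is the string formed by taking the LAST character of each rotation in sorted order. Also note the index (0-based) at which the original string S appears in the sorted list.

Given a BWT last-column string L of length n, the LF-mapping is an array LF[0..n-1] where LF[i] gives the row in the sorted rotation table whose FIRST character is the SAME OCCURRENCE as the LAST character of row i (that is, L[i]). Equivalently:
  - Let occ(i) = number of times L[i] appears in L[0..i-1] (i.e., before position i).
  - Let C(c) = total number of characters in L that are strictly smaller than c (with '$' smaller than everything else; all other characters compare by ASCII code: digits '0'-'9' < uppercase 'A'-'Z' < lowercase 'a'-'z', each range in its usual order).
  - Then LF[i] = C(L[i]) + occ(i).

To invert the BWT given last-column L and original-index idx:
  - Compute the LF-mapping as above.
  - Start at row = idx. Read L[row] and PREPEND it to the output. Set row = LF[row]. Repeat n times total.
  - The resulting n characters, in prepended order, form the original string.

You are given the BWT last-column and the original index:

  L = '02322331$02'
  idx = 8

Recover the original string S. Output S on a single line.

Answer: 3032123220$

Derivation:
LF mapping: 1 4 8 5 6 9 10 3 0 2 7
Walk LF starting at row 8, prepending L[row]:
  step 1: row=8, L[8]='$', prepend. Next row=LF[8]=0
  step 2: row=0, L[0]='0', prepend. Next row=LF[0]=1
  step 3: row=1, L[1]='2', prepend. Next row=LF[1]=4
  step 4: row=4, L[4]='2', prepend. Next row=LF[4]=6
  step 5: row=6, L[6]='3', prepend. Next row=LF[6]=10
  step 6: row=10, L[10]='2', prepend. Next row=LF[10]=7
  step 7: row=7, L[7]='1', prepend. Next row=LF[7]=3
  step 8: row=3, L[3]='2', prepend. Next row=LF[3]=5
  step 9: row=5, L[5]='3', prepend. Next row=LF[5]=9
  step 10: row=9, L[9]='0', prepend. Next row=LF[9]=2
  step 11: row=2, L[2]='3', prepend. Next row=LF[2]=8
Reversed output: 3032123220$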